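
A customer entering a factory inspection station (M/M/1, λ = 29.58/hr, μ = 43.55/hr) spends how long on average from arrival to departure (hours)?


W = 1/(μ−λ) = 1/(43.55 − 29.58) = 1/13.97 = 0.07158 hr

Final: 0.07158 hr


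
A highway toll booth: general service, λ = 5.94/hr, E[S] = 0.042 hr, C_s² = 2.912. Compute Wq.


ρ = λ·E[S] = 5.94·0.042 = 0.2495
E[S²] = E[S]²(1+C_s²) = 0.042²·(1+2.912) = 0.006901
Wq = λ·E[S²]/(2(1−ρ)) = 5.94·0.006901/(2·0.7505) = 0.02731 hr

Final: 0.02731 hr


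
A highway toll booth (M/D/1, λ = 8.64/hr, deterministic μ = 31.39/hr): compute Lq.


ρ = 8.64/31.39 = 0.2752
M/D/1: Lq = ρ²/(2(1−ρ)) = 0.07576/(2·0.7248) = 0.05227

Final: 0.05227


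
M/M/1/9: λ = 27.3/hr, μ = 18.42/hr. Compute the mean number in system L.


ρ = 27.3/18.42 = 1.4821
L = ρ[1 − (K+1)ρ^K + Kρ^(K+1)] / [(1−ρ)(1−ρ^(K+1))]
Numerator: 1.4821·(1 − 10·34.503026 + 9·51.136407) = 172.214389
Denominator: (-0.4821)·(-50.136407) = 24.169994
L = 172.214389/24.169994 = 7.1251

Final: 7.1251


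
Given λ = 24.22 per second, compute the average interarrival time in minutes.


Mean interarrival time = 1/λ = 1/24.22 second = 0.04129 second
In minutes: 0.04129 × 0.0166667 = 0.0006881 min

Final: 0.0006881 min


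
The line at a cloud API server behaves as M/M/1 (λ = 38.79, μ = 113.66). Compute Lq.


ρ = 38.79/113.66 = 0.3413
Lq = ρ²/(1−ρ) = 0.1165/0.6587 = 0.1768

Final: 0.1768


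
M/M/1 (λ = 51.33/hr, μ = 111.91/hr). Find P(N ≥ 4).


ρ = 51.33/111.91 = 0.4587
P(N ≥ n) = ρ^n = 0.4587^4 = 0.044260

Final: 0.044260


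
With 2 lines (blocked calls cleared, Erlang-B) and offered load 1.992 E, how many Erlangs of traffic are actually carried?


B(2,1.992) = 0.398718 (Erlang-B)
Carried load = a(1 − B) = 1.992·(1 − 0.398718) = 1.992·0.601282 = 1.1978 E

Final: 1.1978 Erlangs


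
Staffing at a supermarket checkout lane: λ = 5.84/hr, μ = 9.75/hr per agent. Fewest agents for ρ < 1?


Stability requires cμ > λ ⇔ c > λ/μ.
λ/μ = 5.84/9.75 = 0.5990
Minimum integer c = ⌊0.5990⌋ + 1 = 1
Check: 1·9.75 = 9.75 > 5.84, while 0·9.75 = 0.00 ≤ 5.84

Final: 1 servers


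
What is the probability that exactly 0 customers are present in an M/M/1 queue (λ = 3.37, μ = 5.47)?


ρ = 3.37/5.47 = 0.6161
P_n = (1−ρ)·ρ^n = (1 − 0.6161)·0.6161^0 = 0.3839·1.000000 = 0.383912

Final: 0.383912


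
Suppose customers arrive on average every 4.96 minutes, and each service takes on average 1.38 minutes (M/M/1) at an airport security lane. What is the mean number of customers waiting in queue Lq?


λ = 60/4.96 = 12.0968 /hr
μ = 60/1.38 = 43.4783 /hr
ρ = λ/μ = 12.0968/43.4783 = 0.2782
Lq = ρ²/(1−ρ) = 0.07741/0.7218 = 0.1072

Final: 0.1072


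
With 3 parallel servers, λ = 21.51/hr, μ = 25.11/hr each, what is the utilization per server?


ρ = λ/(cμ) = 21.51/(3·25.11) = 21.51/75.33 = 0.2855

Final: 0.2855


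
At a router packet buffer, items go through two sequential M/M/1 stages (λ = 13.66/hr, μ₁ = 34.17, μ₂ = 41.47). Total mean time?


Each node sees arrival rate λ = 13.66/hr (tandem ⇒ throughput preserved).
W₁ = 1/(μ₁−λ) = 1/(34.17−13.66) = 0.04876 hr
W₂ = 1/(μ₂−λ) = 1/(41.47−13.66) = 0.03596 hr
W_total = W₁ + W₂ = 0.04876 + 0.03596 = 0.08471 hr

Final: 0.08471 hr


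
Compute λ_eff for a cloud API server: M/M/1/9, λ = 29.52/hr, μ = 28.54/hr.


ρ = 1.0343; P_K = (1−ρ)ρ^9/(1−ρ^10) = 0.115862
λ_eff = λ(1 − P_K) = 29.52·(1 − 0.115862) = 29.52·0.884138 = 26.0998 /hr

Final: 26.0998 /hr


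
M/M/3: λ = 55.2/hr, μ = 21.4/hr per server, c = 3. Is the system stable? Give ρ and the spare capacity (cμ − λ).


Total capacity cμ = 3·21.4 = 64.20/hr
ρ = λ/(cμ) = 55.2/64.20 = 0.8598
Stable ⇔ ρ < 1: YES
Spare capacity = cμ − λ = 64.20 − 55.2 = 9.00/hr

Final: ρ = 0.8598; stable; margin = 9.00/hr


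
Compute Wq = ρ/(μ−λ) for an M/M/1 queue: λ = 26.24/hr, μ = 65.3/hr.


ρ = 26.24/65.3 = 0.4018
Wq = ρ/(μ−λ) = 0.4018/(65.3 − 26.24) = 0.4018/39.06 = 0.01029 hr

Final: 0.01029 hr


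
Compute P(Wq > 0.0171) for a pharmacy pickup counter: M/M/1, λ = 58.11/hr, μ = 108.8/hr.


ρ = 58.11/108.8 = 0.5341
P(Wq > t) = ρ·e^{−(μ−λ)t} = 0.5341·e^{−0.8668}
= 0.5341·0.420295 = 0.224479

Final: 0.224479


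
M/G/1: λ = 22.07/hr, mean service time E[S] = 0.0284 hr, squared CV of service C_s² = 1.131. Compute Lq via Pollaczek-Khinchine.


ρ = λ·E[S] = 22.07·0.0284 = 0.6268
Lq = ρ²(1+C_s²)/(2(1−ρ)) = 0.3929·(1+1.131)/(2·0.3732)
= 0.3929·2.1310/0.7464 = 1.12160

Final: 1.12160


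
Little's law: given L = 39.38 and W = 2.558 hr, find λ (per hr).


λ = L/W = 39.38/2.558 = 15.3948 /hr

Final: 15.3948 /hr


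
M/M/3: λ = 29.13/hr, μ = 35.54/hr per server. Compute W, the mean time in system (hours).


a = 0.8196; ρ = 0.2732; P₀ = 0.438247
Lq = P₀·a^c·ρ/(c!(1−ρ)²) = 0.02080
Wq = Lq/λ = 0.02080/29.13 = 0.0007141 hr
W = Wq + 1/μ = 0.0007141 + 0.02814 = 0.02885 hr

Final: 0.02885 hr


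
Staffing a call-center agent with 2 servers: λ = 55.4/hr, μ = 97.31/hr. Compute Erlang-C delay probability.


a = λ/μ = 0.5693; ρ = a/2 = 0.2847
P₀ = 0.556835 (from M/M/c formula)
C(c,a) = [a^c/(c!(1−ρ))]·P₀ = [0.32412/(2·0.7153)]·0.556835
= 0.22655·0.556835 = 0.126150

Final: 0.126150


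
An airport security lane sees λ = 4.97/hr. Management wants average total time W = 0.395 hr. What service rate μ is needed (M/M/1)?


W = 1/(μ−λ) ⇒ μ − λ = 1/W = 1/0.395 = 2.5316
μ = λ + 1/W = 4.97 + 2.5316 = 7.5016 per hr

Final: 7.5016 /hr


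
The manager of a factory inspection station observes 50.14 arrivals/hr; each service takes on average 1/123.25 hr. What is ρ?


ρ = λ/μ = 50.14/123.25 = 0.4068

Final: 0.4068


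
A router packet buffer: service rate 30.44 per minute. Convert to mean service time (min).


Mean service time = 1/μ = 1/30.44 minute = 0.03285 minute
In minutes: 0.03285 × 1 = 0.03285 min

Final: 0.03285 min


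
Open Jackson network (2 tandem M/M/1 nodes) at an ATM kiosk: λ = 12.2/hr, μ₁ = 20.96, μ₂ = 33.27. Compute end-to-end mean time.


Each node sees arrival rate λ = 12.2/hr (tandem ⇒ throughput preserved).
W₁ = 1/(μ₁−λ) = 1/(20.96−12.2) = 0.11416 hr
W₂ = 1/(μ₂−λ) = 1/(33.27−12.2) = 0.04746 hr
W_total = W₁ + W₂ = 0.11416 + 0.04746 = 0.16162 hr

Final: 0.16162 hr


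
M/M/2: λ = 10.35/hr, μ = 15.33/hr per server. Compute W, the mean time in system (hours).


a = 0.6751; ρ = 0.3376; P₀ = 0.495245
Lq = P₀·a^c·ρ/(c!(1−ρ)²) = 0.08683
Wq = Lq/λ = 0.08683/10.35 = 0.008390 hr
W = Wq + 1/μ = 0.008390 + 0.06523 = 0.07362 hr

Final: 0.07362 hr


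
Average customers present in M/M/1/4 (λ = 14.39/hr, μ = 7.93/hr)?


ρ = 14.39/7.93 = 1.8146
L = ρ[1 − (K+1)ρ^K + Kρ^(K+1)] / [(1−ρ)(1−ρ^(K+1))]
Numerator: 1.8146·(1 − 5·10.843024 + 4·19.676055) = 46.253234
Denominator: (-0.8146)·(-18.676055) = 15.214037
L = 46.253234/15.214037 = 3.0402

Final: 3.0402


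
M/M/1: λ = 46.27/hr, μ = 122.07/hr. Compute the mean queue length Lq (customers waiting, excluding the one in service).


ρ = 46.27/122.07 = 0.3790
Lq = ρ²/(1−ρ) = 0.1437/0.6210 = 0.2314

Final: 0.2314


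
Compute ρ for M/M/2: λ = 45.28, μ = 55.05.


ρ = λ/(cμ) = 45.28/(2·55.05) = 45.28/110.10 = 0.4113

Final: 0.4113


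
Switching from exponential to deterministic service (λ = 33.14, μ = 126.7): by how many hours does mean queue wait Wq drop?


ρ = 33.14/126.7 = 0.2616
Wq(M/M/1) = ρ/(μ−λ) = 0.2616/93.56 = 0.002796 hr
Wq(M/D/1) = ρ/(2(μ−λ)) = 0.001398 hr
Savings = 0.002796 − 0.001398 = 0.001398 hr

Final: 0.001398 hr


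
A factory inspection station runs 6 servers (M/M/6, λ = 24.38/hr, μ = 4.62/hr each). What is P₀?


a = λ/μ = 24.38/4.62 = 5.2771; ρ = a/c = 0.8795
Σ_{k=0}^{5} a^k/k! (terms k=0..5) = 1.00000 + 5.27706 + 13.92366 + 24.49198 + 32.31139 + 34.10181 = 111.10590
Tail: a^6/(6!(1−ρ)) = 21594.85809/(720·0.1205) = 248.92277
P₀ = 1/(111.10590 + 248.92277) = 1/360.02866 = 0.002778

Final: 0.002778


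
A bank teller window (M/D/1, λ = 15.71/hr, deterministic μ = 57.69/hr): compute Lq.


ρ = 15.71/57.69 = 0.2723
M/D/1: Lq = ρ²/(2(1−ρ)) = 0.07416/(2·0.7277) = 0.05095

Final: 0.05095


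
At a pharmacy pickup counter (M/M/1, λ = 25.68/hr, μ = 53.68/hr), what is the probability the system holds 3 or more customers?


ρ = 25.68/53.68 = 0.4784
P(N ≥ n) = ρ^n = 0.4784^3 = 0.109483

Final: 0.109483


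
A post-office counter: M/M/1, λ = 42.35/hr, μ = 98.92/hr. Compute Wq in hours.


ρ = 42.35/98.92 = 0.4281
Wq = ρ/(μ−λ) = 0.4281/(98.92 − 42.35) = 0.4281/56.57 = 0.007568 hr

Final: 0.007568 hr


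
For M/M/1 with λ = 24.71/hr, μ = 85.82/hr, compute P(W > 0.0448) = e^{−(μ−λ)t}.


W ~ Exponential(μ−λ) for M/M/1.
μ − λ = 85.82 − 24.71 = 61.1100
P(W > t) = e^{−(μ−λ)t} = e^{−2.7377} = 0.064717

Final: 0.064717


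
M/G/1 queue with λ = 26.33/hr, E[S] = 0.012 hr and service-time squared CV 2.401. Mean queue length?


ρ = λ·E[S] = 26.33·0.012 = 0.3160
Lq = ρ²(1+C_s²)/(2(1−ρ)) = 0.09983·(1+2.401)/(2·0.6840)
= 0.09983·3.4010/1.3681 = 0.24818

Final: 0.24818


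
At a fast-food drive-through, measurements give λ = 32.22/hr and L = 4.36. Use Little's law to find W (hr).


W = L/λ = 4.36/32.22 = 0.1353 hr

Final: 0.1353 hr


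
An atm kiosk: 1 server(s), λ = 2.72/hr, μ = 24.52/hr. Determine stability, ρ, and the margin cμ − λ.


Total capacity cμ = 1·24.52 = 24.52/hr
ρ = λ/(cμ) = 2.72/24.52 = 0.1109
Stable ⇔ ρ < 1: YES
Spare capacity = cμ − λ = 24.52 − 2.72 = 21.80/hr

Final: ρ = 0.1109; stable; margin = 21.80/hr


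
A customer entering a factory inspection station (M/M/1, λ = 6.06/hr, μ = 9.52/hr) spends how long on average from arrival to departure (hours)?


W = 1/(μ−λ) = 1/(9.52 − 6.06) = 1/3.46 = 0.2890 hr

Final: 0.2890 hr


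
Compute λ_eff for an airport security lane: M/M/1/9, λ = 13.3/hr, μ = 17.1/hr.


ρ = 0.7778; P_K = (1−ρ)ρ^9/(1−ρ^10) = 0.025187
λ_eff = λ(1 − P_K) = 13.3·(1 − 0.025187) = 13.3·0.974813 = 12.9650 /hr

Final: 12.9650 /hr


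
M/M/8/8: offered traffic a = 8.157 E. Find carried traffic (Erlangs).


B(8,8.157) = 0.244241 (Erlang-B)
Carried load = a(1 − B) = 8.157·(1 − 0.244241) = 8.157·0.755759 = 6.1647 E

Final: 6.1647 Erlangs


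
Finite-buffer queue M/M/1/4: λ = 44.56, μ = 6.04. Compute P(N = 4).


ρ = λ/μ = 44.56/6.04 = 7.3775
P_K = (1−ρ)ρ^K/(1−ρ^(K+1)) = (-6.3775·2962.326845)/(1 − 21854.517252)
= -18892.190407/-21853.517252 = 0.864492

Final: 0.864492


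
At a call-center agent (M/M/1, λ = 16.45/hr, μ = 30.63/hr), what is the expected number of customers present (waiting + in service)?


ρ = λ/μ = 16.45/30.63 = 0.5371
L = ρ/(1−ρ) = 0.5371/(1 − 0.5371) = 0.5371/0.4629 = 1.1601

Final: 1.1601


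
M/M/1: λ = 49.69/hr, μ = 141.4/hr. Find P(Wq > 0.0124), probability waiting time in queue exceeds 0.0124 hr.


ρ = 49.69/141.4 = 0.3514
P(Wq > t) = ρ·e^{−(μ−λ)t} = 0.3514·e^{−1.1372}
= 0.3514·0.320714 = 0.112704

Final: 0.112704


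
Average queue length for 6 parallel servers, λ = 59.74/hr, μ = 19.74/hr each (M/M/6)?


a = λ/μ = 3.0263; ρ = a/6 = 0.5044
P₀ = 0.047644
Lq = P₀·a^c·ρ / (c!·(1−ρ)²) = 0.047644·768.26035·0.5044/(720·0.24563)
= 0.10439

Final: 0.10439


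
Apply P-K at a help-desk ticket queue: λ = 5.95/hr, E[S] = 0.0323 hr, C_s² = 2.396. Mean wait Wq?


ρ = λ·E[S] = 5.95·0.0323 = 0.1922
E[S²] = E[S]²(1+C_s²) = 0.0323²·(1+2.396) = 0.003543
Wq = λ·E[S²]/(2(1−ρ)) = 5.95·0.003543/(2·0.8078) = 0.01305 hr

Final: 0.01305 hr


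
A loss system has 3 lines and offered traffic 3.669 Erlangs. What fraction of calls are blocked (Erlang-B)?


B(c,a) = (a^c/c!) / Σ_{k=0}^{c} a^k/k!
a^3/3! = 8.231745
Σ terms (k=0..3): 1.00000 + 3.66900 + 6.73078 + 8.23174 = 19.631525
B = 8.231745/19.631525 = 0.419313

Final: 0.419313


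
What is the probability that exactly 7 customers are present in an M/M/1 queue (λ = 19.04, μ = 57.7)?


ρ = 19.04/57.7 = 0.3300
P_n = (1−ρ)·ρ^n = (1 − 0.3300)·0.3300^7 = 0.6700·0.0004260 = 0.0002854

Final: 0.0002854


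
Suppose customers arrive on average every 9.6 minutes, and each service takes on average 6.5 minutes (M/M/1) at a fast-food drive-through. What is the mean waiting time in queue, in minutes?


λ = 60/9.6 = 6.2500 /hr
μ = 60/6.5 = 9.2308 /hr
ρ = λ/μ = 6.2500/9.2308 = 0.6771
Wq = ρ/(μ−λ) = 0.6771/(9.2308−6.2500) = 0.22715 hr
In minutes: 0.22715·60 = 13.629 min

Final: 13.629 min


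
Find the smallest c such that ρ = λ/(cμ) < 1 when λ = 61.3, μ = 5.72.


Stability requires cμ > λ ⇔ c > λ/μ.
λ/μ = 61.3/5.72 = 10.7168
Minimum integer c = ⌊10.7168⌋ + 1 = 11
Check: 11·5.72 = 62.92 > 61.3, while 10·5.72 = 57.20 ≤ 61.3

Final: 11 servers


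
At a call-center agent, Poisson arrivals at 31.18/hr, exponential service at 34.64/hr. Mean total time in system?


W = 1/(μ−λ) = 1/(34.64 − 31.18) = 1/3.46 = 0.2890 hr

Final: 0.2890 hr


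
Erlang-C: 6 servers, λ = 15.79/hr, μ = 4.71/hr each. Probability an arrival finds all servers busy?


a = λ/μ = 3.3524; ρ = a/6 = 0.5587
P₀ = 0.033885 (from M/M/c formula)
C(c,a) = [a^c/(c!(1−ρ))]·P₀ = [1419.60440/(720·0.4413)]·0.033885
= 4.46828·0.033885 = 0.151408

Final: 0.151408


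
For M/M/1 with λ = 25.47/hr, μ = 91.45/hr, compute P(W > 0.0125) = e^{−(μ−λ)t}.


W ~ Exponential(μ−λ) for M/M/1.
μ − λ = 91.45 − 25.47 = 65.9800
P(W > t) = e^{−(μ−λ)t} = e^{−0.8248} = 0.438345

Final: 0.438345


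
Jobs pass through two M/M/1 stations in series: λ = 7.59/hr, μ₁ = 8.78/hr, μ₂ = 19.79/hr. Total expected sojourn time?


Each node sees arrival rate λ = 7.59/hr (tandem ⇒ throughput preserved).
W₁ = 1/(μ₁−λ) = 1/(8.78−7.59) = 0.84034 hr
W₂ = 1/(μ₂−λ) = 1/(19.79−7.59) = 0.08197 hr
W_total = W₁ + W₂ = 0.84034 + 0.08197 = 0.92230 hr

Final: 0.92230 hr


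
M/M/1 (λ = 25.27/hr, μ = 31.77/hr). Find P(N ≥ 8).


ρ = 25.27/31.77 = 0.7954
P(N ≥ n) = ρ^n = 0.7954^8 = 0.160215

Final: 0.160215


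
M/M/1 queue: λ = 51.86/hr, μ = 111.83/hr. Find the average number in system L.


ρ = λ/μ = 51.86/111.83 = 0.4637
L = ρ/(1−ρ) = 0.4637/(1 − 0.4637) = 0.4637/0.5363 = 0.8648

Final: 0.8648


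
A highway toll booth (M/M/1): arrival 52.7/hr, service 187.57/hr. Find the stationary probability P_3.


ρ = 52.7/187.57 = 0.2810
P_n = (1−ρ)·ρ^n = (1 − 0.2810)·0.2810^3 = 0.7190·0.022179 = 0.015948

Final: 0.015948


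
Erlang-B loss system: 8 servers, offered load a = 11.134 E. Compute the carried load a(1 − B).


B(8,11.134) = 0.388358 (Erlang-B)
Carried load = a(1 − B) = 11.134·(1 − 0.388358) = 11.134·0.611642 = 6.8100 E

Final: 6.8100 Erlangs


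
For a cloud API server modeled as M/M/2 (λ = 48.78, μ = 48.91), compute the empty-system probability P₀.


a = λ/μ = 48.78/48.91 = 0.9973; ρ = a/c = 0.4987
Σ_{k=0}^{1} a^k/k! (terms k=0..1) = 1.00000 + 0.99734 = 1.99734
Tail: a^2/(2!(1−ρ)) = 0.99469/(2·0.5013) = 0.99205
P₀ = 1/(1.99734 + 0.99205) = 1/2.98940 = 0.334516

Final: 0.334516


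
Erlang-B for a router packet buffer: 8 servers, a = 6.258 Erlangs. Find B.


B(c,a) = (a^c/c!) / Σ_{k=0}^{c} a^k/k!
a^8/8! = 58.339667
Σ terms (k=0..8): 1.00000 + 6.25800 + 19.58128 + 40.84655 + 63.90443 + 79.98279 + 83.42205 + 74.57931 + 58.33967 = 427.914089
B = 58.339667/427.914089 = 0.136335

Final: 0.136335


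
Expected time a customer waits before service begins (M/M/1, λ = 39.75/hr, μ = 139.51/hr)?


ρ = 39.75/139.51 = 0.2849
Wq = ρ/(μ−λ) = 0.2849/(139.51 − 39.75) = 0.2849/99.76 = 0.002856 hr

Final: 0.002856 hr


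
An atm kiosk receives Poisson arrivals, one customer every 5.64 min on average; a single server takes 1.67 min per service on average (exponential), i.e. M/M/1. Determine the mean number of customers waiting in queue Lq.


λ = 60/5.64 = 10.6383 /hr
μ = 60/1.67 = 35.9281 /hr
ρ = λ/μ = 10.6383/35.9281 = 0.2961
Lq = ρ²/(1−ρ) = 0.08767/0.7039 = 0.1246

Final: 0.1246


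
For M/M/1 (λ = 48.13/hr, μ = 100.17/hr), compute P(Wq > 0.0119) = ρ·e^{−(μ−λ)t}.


ρ = 48.13/100.17 = 0.4805
P(Wq > t) = ρ·e^{−(μ−λ)t} = 0.4805·e^{−0.6193}
= 0.4805·0.538334 = 0.258660

Final: 0.258660


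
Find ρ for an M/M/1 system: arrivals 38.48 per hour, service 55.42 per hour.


ρ = λ/μ = 38.48/55.42 = 0.6943

Final: 0.6943


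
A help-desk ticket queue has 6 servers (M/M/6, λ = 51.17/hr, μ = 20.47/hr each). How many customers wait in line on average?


a = λ/μ = 2.4998; ρ = a/6 = 0.4166
P₀ = 0.081640
Lq = P₀·a^c·ρ / (c!·(1−ρ)²) = 0.081640·243.99754·0.4166/(720·0.34033)
= 0.03387

Final: 0.03387


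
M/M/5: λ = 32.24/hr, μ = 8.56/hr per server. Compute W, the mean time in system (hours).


a = 3.7664; ρ = 0.7533; P₀ = 0.018266
Lq = P₀·a^c·ρ/(c!(1−ρ)²) = 1.42752
Wq = Lq/λ = 1.42752/32.24 = 0.04428 hr
W = Wq + 1/μ = 0.04428 + 0.11682 = 0.16110 hr

Final: 0.16110 hr


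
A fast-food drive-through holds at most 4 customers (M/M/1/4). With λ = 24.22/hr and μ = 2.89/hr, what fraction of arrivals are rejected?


ρ = λ/μ = 24.22/2.89 = 8.3806
P_K = (1−ρ)ρ^K/(1−ρ^(K+1)) = (-7.3806·4932.932629)/(1 − 41341.047849)
= -36408.115219/-41340.047849 = 0.880698

Final: 0.880698


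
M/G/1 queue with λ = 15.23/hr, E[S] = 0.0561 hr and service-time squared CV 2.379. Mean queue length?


ρ = λ·E[S] = 15.23·0.0561 = 0.8544
Lq = ρ²(1+C_s²)/(2(1−ρ)) = 0.7300·(1+2.379)/(2·0.1456)
= 0.7300·3.3790/0.2912 = 8.47093

Final: 8.47093


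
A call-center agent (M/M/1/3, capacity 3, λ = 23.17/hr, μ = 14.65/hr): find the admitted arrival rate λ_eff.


ρ = 1.5816; P_K = (1−ρ)ρ^3/(1−ρ^4) = 0.437667
λ_eff = λ(1 − P_K) = 23.17·(1 − 0.437667) = 23.17·0.562333 = 13.0292 /hr

Final: 13.0292 /hr


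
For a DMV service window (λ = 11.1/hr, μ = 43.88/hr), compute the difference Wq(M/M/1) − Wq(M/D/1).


ρ = 11.1/43.88 = 0.2530
Wq(M/M/1) = ρ/(μ−λ) = 0.2530/32.78 = 0.007717 hr
Wq(M/D/1) = ρ/(2(μ−λ)) = 0.003858 hr
Savings = 0.007717 − 0.003858 = 0.003858 hr

Final: 0.003858 hr


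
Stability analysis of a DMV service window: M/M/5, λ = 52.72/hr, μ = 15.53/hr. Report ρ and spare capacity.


Total capacity cμ = 5·15.53 = 77.65/hr
ρ = λ/(cμ) = 52.72/77.65 = 0.6789
Stable ⇔ ρ < 1: YES
Spare capacity = cμ − λ = 77.65 − 52.72 = 24.93/hr

Final: ρ = 0.6789; stable; margin = 24.93/hr


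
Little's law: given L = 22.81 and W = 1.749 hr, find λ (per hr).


λ = L/W = 22.81/1.749 = 13.0417 /hr

Final: 13.0417 /hr


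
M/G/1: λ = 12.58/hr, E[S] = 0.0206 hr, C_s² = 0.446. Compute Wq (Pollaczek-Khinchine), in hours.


ρ = λ·E[S] = 12.58·0.0206 = 0.2591
E[S²] = E[S]²(1+C_s²) = 0.0206²·(1+0.446) = 0.0006136
Wq = λ·E[S²]/(2(1−ρ)) = 12.58·0.0006136/(2·0.7409) = 0.005210 hr

Final: 0.005210 hr


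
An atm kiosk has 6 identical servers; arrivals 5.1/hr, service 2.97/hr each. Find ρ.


ρ = λ/(cμ) = 5.1/(6·2.97) = 5.1/17.82 = 0.2862

Final: 0.2862


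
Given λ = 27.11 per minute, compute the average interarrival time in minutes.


Mean interarrival time = 1/λ = 1/27.11 minute = 0.03689 minute
In minutes: 0.03689 × 1 = 0.03689 min

Final: 0.03689 min


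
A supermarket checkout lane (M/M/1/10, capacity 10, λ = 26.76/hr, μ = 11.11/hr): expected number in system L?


ρ = 26.76/11.11 = 2.4086
L = ρ[1 − (K+1)ρ^K + Kρ^(K+1)] / [(1−ρ)(1−ρ^(K+1))]
Numerator: 2.4086·(1 − 11·6572.347253 + 10·15830.424168) = 207165.808257
Denominator: (-1.4086)·(-15829.424168) = 22297.973738
L = 207165.808257/22297.973738 = 9.2908

Final: 9.2908


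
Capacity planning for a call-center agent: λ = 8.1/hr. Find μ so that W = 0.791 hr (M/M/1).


W = 1/(μ−λ) ⇒ μ − λ = 1/W = 1/0.791 = 1.2642
μ = λ + 1/W = 8.1 + 1.2642 = 9.3642 per hr

Final: 9.3642 /hr


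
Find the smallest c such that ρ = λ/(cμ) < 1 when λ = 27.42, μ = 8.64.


Stability requires cμ > λ ⇔ c > λ/μ.
λ/μ = 27.42/8.64 = 3.1736
Minimum integer c = ⌊3.1736⌋ + 1 = 4
Check: 4·8.64 = 34.56 > 27.42, while 3·8.64 = 25.92 ≤ 27.42

Final: 4 servers


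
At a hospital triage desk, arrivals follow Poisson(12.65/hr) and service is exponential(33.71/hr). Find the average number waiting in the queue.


ρ = 12.65/33.71 = 0.3753
Lq = ρ²/(1−ρ) = 0.1408/0.6247 = 0.2254

Final: 0.2254


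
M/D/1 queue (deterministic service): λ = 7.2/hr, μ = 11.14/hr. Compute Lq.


ρ = 7.2/11.14 = 0.6463
M/D/1: Lq = ρ²/(2(1−ρ)) = 0.4177/(2·0.3537) = 0.59055

Final: 0.59055


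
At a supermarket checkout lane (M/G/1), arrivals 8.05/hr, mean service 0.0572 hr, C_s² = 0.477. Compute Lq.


ρ = λ·E[S] = 8.05·0.0572 = 0.4605
Lq = ρ²(1+C_s²)/(2(1−ρ)) = 0.2120·(1+0.477)/(2·0.5395)
= 0.2120·1.4770/1.0791 = 0.29021

Final: 0.29021


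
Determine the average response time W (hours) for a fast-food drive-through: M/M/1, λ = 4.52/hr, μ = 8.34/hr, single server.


W = 1/(μ−λ) = 1/(8.34 − 4.52) = 1/3.82 = 0.2618 hr

Final: 0.2618 hr


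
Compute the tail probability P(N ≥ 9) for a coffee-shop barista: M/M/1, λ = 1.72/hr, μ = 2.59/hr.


ρ = 1.72/2.59 = 0.6641
P(N ≥ n) = ρ^n = 0.6641^9 = 0.025122

Final: 0.025122


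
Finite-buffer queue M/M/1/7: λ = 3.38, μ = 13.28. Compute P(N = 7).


ρ = λ/μ = 3.38/13.28 = 0.2545
P_K = (1−ρ)ρ^K/(1−ρ^(K+1)) = (0.7455·0.00006919)/(1 − 0.00001761)
= 0.00005158/0.999982 = 0.00005158

Final: 0.00005158


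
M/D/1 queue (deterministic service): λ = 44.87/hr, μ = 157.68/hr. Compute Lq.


ρ = 44.87/157.68 = 0.2846
M/D/1: Lq = ρ²/(2(1−ρ)) = 0.08098/(2·0.7154) = 0.05659

Final: 0.05659


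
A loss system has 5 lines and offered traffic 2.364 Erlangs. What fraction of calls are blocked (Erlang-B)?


B(c,a) = (a^c/c!) / Σ_{k=0}^{c} a^k/k!
a^5/5! = 0.615256
Σ terms (k=0..5): 1.00000 + 2.36400 + 2.79425 + 2.20187 + 1.30130 + 0.61526 = 10.276675
B = 0.615256/10.276675 = 0.059869

Final: 0.059869


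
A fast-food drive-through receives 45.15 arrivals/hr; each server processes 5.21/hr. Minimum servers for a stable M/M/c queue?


Stability requires cμ > λ ⇔ c > λ/μ.
λ/μ = 45.15/5.21 = 8.6660
Minimum integer c = ⌊8.6660⌋ + 1 = 9
Check: 9·5.21 = 46.89 > 45.15, while 8·5.21 = 41.68 ≤ 45.15

Final: 9 servers


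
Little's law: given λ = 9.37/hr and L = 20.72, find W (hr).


W = L/λ = 20.72/9.37 = 2.2113 hr

Final: 2.2113 hr


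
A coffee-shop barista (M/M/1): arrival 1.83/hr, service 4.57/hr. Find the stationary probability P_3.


ρ = 1.83/4.57 = 0.4004
P_n = (1−ρ)·ρ^n = (1 − 0.4004)·0.4004^3 = 0.5996·0.064210 = 0.038498

Final: 0.038498


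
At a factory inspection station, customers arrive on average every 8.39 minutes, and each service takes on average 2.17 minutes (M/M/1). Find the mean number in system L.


λ = 60/8.39 = 7.1514 /hr
μ = 60/2.17 = 27.6498 /hr
ρ = λ/μ = 7.1514/27.6498 = 0.2586
L = ρ/(1−ρ) = 0.2586/0.7414 = 0.3489

Final: 0.3489


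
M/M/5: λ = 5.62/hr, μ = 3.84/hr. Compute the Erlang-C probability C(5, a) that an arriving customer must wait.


a = λ/μ = 1.4635; ρ = a/5 = 0.2927
P₀ = 0.231093 (from M/M/c formula)
C(c,a) = [a^c/(c!(1−ρ))]·P₀ = [6.71468/(120·0.7073)]·0.231093
= 0.07911·0.231093 = 0.018282

Final: 0.018282


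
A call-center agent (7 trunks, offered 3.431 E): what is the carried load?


B(7,3.431) = 0.036819 (Erlang-B)
Carried load = a(1 − B) = 3.431·(1 − 0.036819) = 3.431·0.963181 = 3.3047 E

Final: 3.3047 Erlangs


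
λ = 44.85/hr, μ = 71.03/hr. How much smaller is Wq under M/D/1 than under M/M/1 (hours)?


ρ = 44.85/71.03 = 0.6314
Wq(M/M/1) = ρ/(μ−λ) = 0.6314/26.18 = 0.02412 hr
Wq(M/D/1) = ρ/(2(μ−λ)) = 0.01206 hr
Savings = 0.02412 − 0.01206 = 0.01206 hr

Final: 0.01206 hr


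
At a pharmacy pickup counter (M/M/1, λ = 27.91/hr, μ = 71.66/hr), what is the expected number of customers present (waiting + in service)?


ρ = λ/μ = 27.91/71.66 = 0.3895
L = ρ/(1−ρ) = 0.3895/(1 − 0.3895) = 0.3895/0.6105 = 0.6379

Final: 0.6379


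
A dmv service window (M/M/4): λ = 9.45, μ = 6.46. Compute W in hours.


a = 1.4628; ρ = 0.3657; P₀ = 0.229602
Lq = P₀·a^c·ρ/(c!(1−ρ)²) = 0.03982
Wq = Lq/λ = 0.03982/9.45 = 0.004214 hr
W = Wq + 1/μ = 0.004214 + 0.15480 = 0.15901 hr

Final: 0.15901 hr


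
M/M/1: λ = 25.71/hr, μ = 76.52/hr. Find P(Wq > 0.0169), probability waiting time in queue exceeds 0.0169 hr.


ρ = 25.71/76.52 = 0.3360
P(Wq > t) = ρ·e^{−(μ−λ)t} = 0.3360·e^{−0.8587}
= 0.3360·0.423717 = 0.142365

Final: 0.142365


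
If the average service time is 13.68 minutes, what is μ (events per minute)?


μ = 1/(service time) in consistent units.
1 minute = 1 min, so μ = 1/13.68 = 0.07310 per minute

Final: 0.07310 /min


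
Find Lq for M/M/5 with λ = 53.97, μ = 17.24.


a = λ/μ = 3.1305; ρ = a/5 = 0.6261
P₀ = 0.040247
Lq = P₀·a^c·ρ / (c!·(1−ρ)²) = 0.040247·300.66009·0.6261/(120·0.13980)
= 0.45161

Final: 0.45161


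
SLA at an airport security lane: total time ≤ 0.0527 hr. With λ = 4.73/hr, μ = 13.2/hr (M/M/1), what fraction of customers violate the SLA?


W ~ Exponential(μ−λ) for M/M/1.
μ − λ = 13.2 − 4.73 = 8.4700
P(W > t) = e^{−(μ−λ)t} = e^{−0.4464} = 0.639948

Final: 0.639948


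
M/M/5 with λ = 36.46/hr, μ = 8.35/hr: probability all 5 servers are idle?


a = λ/μ = 36.46/8.35 = 4.3665; ρ = a/c = 0.8733
Σ_{k=0}^{4} a^k/k! (terms k=0..4) = 1.00000 + 4.36647 + 9.53302 + 13.87520 + 15.14640 = 43.92109
Tail: a^5/(5!(1−ρ)) = 1587.27050/(120·0.1267) = 104.39279
P₀ = 1/(43.92109 + 104.39279) = 1/148.31388 = 0.006742

Final: 0.006742


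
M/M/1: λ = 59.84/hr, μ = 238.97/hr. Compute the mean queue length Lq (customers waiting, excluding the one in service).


ρ = 59.84/238.97 = 0.2504
Lq = ρ²/(1−ρ) = 0.06270/0.7496 = 0.08365

Final: 0.08365


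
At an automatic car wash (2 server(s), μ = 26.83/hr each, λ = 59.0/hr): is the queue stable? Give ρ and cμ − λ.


Total capacity cμ = 2·26.83 = 53.66/hr
ρ = λ/(cμ) = 59.0/53.66 = 1.0995
Stable ⇔ ρ < 1: NO
Spare capacity = cμ − λ = 53.66 − 59.0 = -5.34/hr

Final: ρ = 1.0995; unstable; margin = -5.34/hr


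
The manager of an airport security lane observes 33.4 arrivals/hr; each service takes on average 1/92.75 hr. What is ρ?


ρ = λ/μ = 33.4/92.75 = 0.3601

Final: 0.3601


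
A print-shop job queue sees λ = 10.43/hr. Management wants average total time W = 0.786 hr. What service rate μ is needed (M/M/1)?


W = 1/(μ−λ) ⇒ μ − λ = 1/W = 1/0.786 = 1.2723
μ = λ + 1/W = 10.43 + 1.2723 = 11.7023 per hr

Final: 11.7023 /hr


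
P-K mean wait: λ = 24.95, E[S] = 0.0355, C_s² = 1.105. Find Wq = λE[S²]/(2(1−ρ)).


ρ = λ·E[S] = 24.95·0.0355 = 0.8857
E[S²] = E[S]²(1+C_s²) = 0.0355²·(1+1.105) = 0.002653
Wq = λ·E[S²]/(2(1−ρ)) = 24.95·0.002653/(2·0.1143) = 0.28960 hr

Final: 0.28960 hr


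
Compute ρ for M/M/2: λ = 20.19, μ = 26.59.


ρ = λ/(cμ) = 20.19/(2·26.59) = 20.19/53.18 = 0.3797

Final: 0.3797


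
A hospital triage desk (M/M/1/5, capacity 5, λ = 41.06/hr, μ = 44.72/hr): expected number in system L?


ρ = 41.06/44.72 = 0.9182
L = ρ[1 − (K+1)ρ^K + Kρ^(K+1)] / [(1−ρ)(1−ρ^(K+1))]
Numerator: 0.9182·(1 − 6·0.652508 + 5·0.599105) = 0.073891
Denominator: (0.08184)·(0.400895) = 0.032810
L = 0.073891/0.032810 = 2.2521

Final: 2.2521


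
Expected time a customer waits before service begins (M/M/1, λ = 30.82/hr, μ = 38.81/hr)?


ρ = 30.82/38.81 = 0.7941
Wq = ρ/(μ−λ) = 0.7941/(38.81 − 30.82) = 0.7941/7.99 = 0.09939 hr

Final: 0.09939 hr


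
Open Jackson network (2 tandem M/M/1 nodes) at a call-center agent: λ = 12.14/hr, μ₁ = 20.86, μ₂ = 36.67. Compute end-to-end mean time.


Each node sees arrival rate λ = 12.14/hr (tandem ⇒ throughput preserved).
W₁ = 1/(μ₁−λ) = 1/(20.86−12.14) = 0.11468 hr
W₂ = 1/(μ₂−λ) = 1/(36.67−12.14) = 0.04077 hr
W_total = W₁ + W₂ = 0.11468 + 0.04077 = 0.15545 hr

Final: 0.15545 hr


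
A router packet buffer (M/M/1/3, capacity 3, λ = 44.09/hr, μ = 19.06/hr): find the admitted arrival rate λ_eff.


ρ = 2.3132; P_K = (1−ρ)ρ^3/(1−ρ^4) = 0.588247
λ_eff = λ(1 − P_K) = 44.09·(1 − 0.588247) = 44.09·0.411753 = 18.1542 /hr

Final: 18.1542 /hr


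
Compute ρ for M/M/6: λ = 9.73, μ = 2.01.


ρ = λ/(cμ) = 9.73/(6·2.01) = 9.73/12.06 = 0.8068

Final: 0.8068


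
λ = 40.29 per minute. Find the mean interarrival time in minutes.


Mean interarrival time = 1/λ = 1/40.29 minute = 0.02482 minute
In minutes: 0.02482 × 1 = 0.02482 min

Final: 0.02482 min


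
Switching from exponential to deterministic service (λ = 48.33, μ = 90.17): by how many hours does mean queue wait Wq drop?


ρ = 48.33/90.17 = 0.5360
Wq(M/M/1) = ρ/(μ−λ) = 0.5360/41.84 = 0.01281 hr
Wq(M/D/1) = ρ/(2(μ−λ)) = 0.006405 hr
Savings = 0.01281 − 0.006405 = 0.006405 hr

Final: 0.006405 hr


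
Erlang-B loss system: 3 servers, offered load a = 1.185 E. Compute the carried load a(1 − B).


B(3,1.185) = 0.087641 (Erlang-B)
Carried load = a(1 − B) = 1.185·(1 − 0.087641) = 1.185·0.912359 = 1.0811 E

Final: 1.0811 Erlangs


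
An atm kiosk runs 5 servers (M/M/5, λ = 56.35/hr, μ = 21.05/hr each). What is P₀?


a = λ/μ = 56.35/21.05 = 2.6770; ρ = a/c = 0.5354
Σ_{k=0}^{4} a^k/k! (terms k=0..4) = 1.00000 + 2.67696 + 3.58306 + 3.19723 + 2.13972 = 12.59696
Tail: a^5/(5!(1−ρ)) = 137.47037/(120·0.4646) = 2.46570
P₀ = 1/(12.59696 + 2.46570) = 1/15.06267 = 0.066389

Final: 0.066389


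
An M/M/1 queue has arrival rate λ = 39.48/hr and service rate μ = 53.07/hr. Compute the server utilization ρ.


ρ = λ/μ = 39.48/53.07 = 0.7439

Final: 0.7439


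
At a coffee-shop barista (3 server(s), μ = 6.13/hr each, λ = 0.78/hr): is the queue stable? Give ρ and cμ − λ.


Total capacity cμ = 3·6.13 = 18.39/hr
ρ = λ/(cμ) = 0.78/18.39 = 0.04241
Stable ⇔ ρ < 1: YES
Spare capacity = cμ − λ = 18.39 − 0.78 = 17.61/hr

Final: ρ = 0.04241; stable; margin = 17.61/hr


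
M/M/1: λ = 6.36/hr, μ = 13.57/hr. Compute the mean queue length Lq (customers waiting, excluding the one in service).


ρ = 6.36/13.57 = 0.4687
Lq = ρ²/(1−ρ) = 0.2197/0.5313 = 0.4134

Final: 0.4134


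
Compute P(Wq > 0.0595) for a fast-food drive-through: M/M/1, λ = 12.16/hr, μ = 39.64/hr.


ρ = 12.16/39.64 = 0.3068
P(Wq > t) = ρ·e^{−(μ−λ)t} = 0.3068·e^{−1.6351}
= 0.3068·0.194941 = 0.059800

Final: 0.059800


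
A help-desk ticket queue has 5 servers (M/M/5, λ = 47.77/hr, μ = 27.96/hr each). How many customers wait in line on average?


a = λ/μ = 1.7085; ρ = a/5 = 0.3417
P₀ = 0.180554
Lq = P₀·a^c·ρ / (c!·(1−ρ)²) = 0.180554·14.55762·0.3417/(120·0.43336)
= 0.01727

Final: 0.01727


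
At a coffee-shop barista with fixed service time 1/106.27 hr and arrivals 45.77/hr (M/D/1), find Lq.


ρ = 45.77/106.27 = 0.4307
M/D/1: Lq = ρ²/(2(1−ρ)) = 0.1855/(2·0.5693) = 0.16292

Final: 0.16292


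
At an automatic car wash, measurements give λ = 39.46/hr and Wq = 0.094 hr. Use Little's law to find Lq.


Lq = λWq = 39.46·0.094 = 3.7092

Final: 3.7092


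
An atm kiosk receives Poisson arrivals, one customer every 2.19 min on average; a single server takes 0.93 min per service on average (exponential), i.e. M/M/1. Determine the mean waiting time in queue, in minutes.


λ = 60/2.19 = 27.3973 /hr
μ = 60/0.93 = 64.5161 /hr
ρ = λ/μ = 27.3973/64.5161 = 0.4247
Wq = ρ/(μ−λ) = 0.4247/(64.5161−27.3973) = 0.01144 hr
In minutes: 0.01144·60 = 0.6864 min

Final: 0.6864 min


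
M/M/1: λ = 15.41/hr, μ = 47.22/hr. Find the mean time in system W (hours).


W = 1/(μ−λ) = 1/(47.22 − 15.41) = 1/31.81 = 0.03144 hr

Final: 0.03144 hr


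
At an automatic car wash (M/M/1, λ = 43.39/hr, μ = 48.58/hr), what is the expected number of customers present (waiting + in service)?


ρ = λ/μ = 43.39/48.58 = 0.8932
L = ρ/(1−ρ) = 0.8932/(1 − 0.8932) = 0.8932/0.1068 = 8.3603

Final: 8.3603


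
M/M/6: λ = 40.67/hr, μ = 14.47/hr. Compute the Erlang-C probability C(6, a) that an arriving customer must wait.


a = λ/μ = 2.8106; ρ = a/6 = 0.4684
P₀ = 0.059485 (from M/M/c formula)
C(c,a) = [a^c/(c!(1−ρ))]·P₀ = [492.98516/(720·0.5316)]·0.059485
= 1.28810·0.059485 = 0.076622

Final: 0.076622


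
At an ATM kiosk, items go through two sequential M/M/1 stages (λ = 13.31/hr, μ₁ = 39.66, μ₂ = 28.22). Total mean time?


Each node sees arrival rate λ = 13.31/hr (tandem ⇒ throughput preserved).
W₁ = 1/(μ₁−λ) = 1/(39.66−13.31) = 0.03795 hr
W₂ = 1/(μ₂−λ) = 1/(28.22−13.31) = 0.06707 hr
W_total = W₁ + W₂ = 0.03795 + 0.06707 = 0.10502 hr

Final: 0.10502 hr


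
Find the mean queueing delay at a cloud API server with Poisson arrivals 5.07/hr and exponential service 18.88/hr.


ρ = 5.07/18.88 = 0.2685
Wq = ρ/(μ−λ) = 0.2685/(18.88 − 5.07) = 0.2685/13.81 = 0.01945 hr

Final: 0.01945 hr


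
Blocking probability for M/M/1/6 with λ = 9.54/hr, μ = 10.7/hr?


ρ = λ/μ = 9.54/10.7 = 0.8916
P_K = (1−ρ)ρ^K/(1−ρ^(K+1)) = (0.1084·0.502328)/(1 − 0.447870)
= 0.054458/0.552130 = 0.098633

Final: 0.098633


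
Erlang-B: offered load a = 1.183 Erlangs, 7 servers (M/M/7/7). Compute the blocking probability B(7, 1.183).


B(c,a) = (a^c/c!) / Σ_{k=0}^{c} a^k/k!
a^7/7! = 0.0006434
Σ terms (k=0..7): 1.00000 + 1.18300 + 0.69974 + 0.27593 + 0.08161 + 0.01931 + 0.003807 + 0.0006434 = 3.264043
B = 0.0006434/3.264043 = 0.0001971

Final: 0.0001971


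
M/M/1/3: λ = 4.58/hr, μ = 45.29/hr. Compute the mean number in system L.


ρ = 4.58/45.29 = 0.1011
L = ρ[1 − (K+1)ρ^K + Kρ^(K+1)] / [(1−ρ)(1−ρ^(K+1))]
Numerator: 0.1011·(1 − 4·0.001034 + 3·0.0001046) = 0.100739
Denominator: (0.8989)·(0.999895) = 0.898780
L = 0.100739/0.898780 = 0.1121

Final: 0.1121


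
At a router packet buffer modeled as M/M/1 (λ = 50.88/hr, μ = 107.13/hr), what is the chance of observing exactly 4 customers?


ρ = 50.88/107.13 = 0.4749
P_n = (1−ρ)·ρ^n = (1 − 0.4749)·0.4749^4 = 0.5251·0.050880 = 0.026715

Final: 0.026715


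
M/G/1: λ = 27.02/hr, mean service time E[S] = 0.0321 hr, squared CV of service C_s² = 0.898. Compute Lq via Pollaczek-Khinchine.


ρ = λ·E[S] = 27.02·0.0321 = 0.8673
Lq = ρ²(1+C_s²)/(2(1−ρ)) = 0.7523·(1+0.898)/(2·0.1327)
= 0.7523·1.8980/0.2653 = 5.38163

Final: 5.38163


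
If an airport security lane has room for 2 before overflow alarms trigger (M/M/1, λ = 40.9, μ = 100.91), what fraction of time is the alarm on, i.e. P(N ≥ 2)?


ρ = 40.9/100.91 = 0.4053
P(N ≥ n) = ρ^n = 0.4053^2 = 0.164278

Final: 0.164278


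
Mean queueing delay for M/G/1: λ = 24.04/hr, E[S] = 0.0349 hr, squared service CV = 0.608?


ρ = λ·E[S] = 24.04·0.0349 = 0.8390
E[S²] = E[S]²(1+C_s²) = 0.0349²·(1+0.608) = 0.001959
Wq = λ·E[S²]/(2(1−ρ)) = 24.04·0.001959/(2·0.1610) = 0.14622 hr

Final: 0.14622 hr


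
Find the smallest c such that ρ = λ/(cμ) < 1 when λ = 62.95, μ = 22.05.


Stability requires cμ > λ ⇔ c > λ/μ.
λ/μ = 62.95/22.05 = 2.8549
Minimum integer c = ⌊2.8549⌋ + 1 = 3
Check: 3·22.05 = 66.15 > 62.95, while 2·22.05 = 44.10 ≤ 62.95

Final: 3 servers


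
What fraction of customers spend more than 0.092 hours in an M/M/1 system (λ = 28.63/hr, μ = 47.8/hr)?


W ~ Exponential(μ−λ) for M/M/1.
μ − λ = 47.8 − 28.63 = 19.1700
P(W > t) = e^{−(μ−λ)t} = e^{−1.7636} = 0.171420

Final: 0.171420


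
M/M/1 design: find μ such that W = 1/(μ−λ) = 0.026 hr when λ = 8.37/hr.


W = 1/(μ−λ) ⇒ μ − λ = 1/W = 1/0.026 = 38.4615
μ = λ + 1/W = 8.37 + 38.4615 = 46.8315 per hr

Final: 46.8315 /hr


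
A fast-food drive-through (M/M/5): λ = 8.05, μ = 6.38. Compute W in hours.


a = 1.2618; ρ = 0.2524; P₀ = 0.282981
Lq = P₀·a^c·ρ/(c!(1−ρ)²) = 0.003405
Wq = Lq/λ = 0.003405/8.05 = 0.0004229 hr
W = Wq + 1/μ = 0.0004229 + 0.15674 = 0.15716 hr

Final: 0.15716 hr


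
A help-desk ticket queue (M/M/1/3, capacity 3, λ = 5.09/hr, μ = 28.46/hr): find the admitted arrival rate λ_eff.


ρ = 0.1788; P_K = (1−ρ)ρ^3/(1−ρ^4) = 0.004702
λ_eff = λ(1 − P_K) = 5.09·(1 − 0.004702) = 5.09·0.995298 = 5.0661 /hr

Final: 5.0661 /hr


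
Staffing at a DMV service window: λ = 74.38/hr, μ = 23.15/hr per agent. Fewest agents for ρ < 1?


Stability requires cμ > λ ⇔ c > λ/μ.
λ/μ = 74.38/23.15 = 3.2130
Minimum integer c = ⌊3.2130⌋ + 1 = 4
Check: 4·23.15 = 92.60 > 74.38, while 3·23.15 = 69.45 ≤ 74.38

Final: 4 servers


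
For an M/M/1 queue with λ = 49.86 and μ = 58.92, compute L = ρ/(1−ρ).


ρ = λ/μ = 49.86/58.92 = 0.8462
L = ρ/(1−ρ) = 0.8462/(1 − 0.8462) = 0.8462/0.1538 = 5.5033

Final: 5.5033


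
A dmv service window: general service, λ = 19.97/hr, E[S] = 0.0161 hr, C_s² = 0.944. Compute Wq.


ρ = λ·E[S] = 19.97·0.0161 = 0.3215
E[S²] = E[S]²(1+C_s²) = 0.0161²·(1+0.944) = 0.0005039
Wq = λ·E[S²]/(2(1−ρ)) = 19.97·0.0005039/(2·0.6785) = 0.007416 hr

Final: 0.007416 hr


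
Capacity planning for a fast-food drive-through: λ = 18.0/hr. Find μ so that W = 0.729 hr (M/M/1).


W = 1/(μ−λ) ⇒ μ − λ = 1/W = 1/0.729 = 1.3717
μ = λ + 1/W = 18.0 + 1.3717 = 19.3717 per hr

Final: 19.3717 /hr


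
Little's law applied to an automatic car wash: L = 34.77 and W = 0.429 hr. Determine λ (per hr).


λ = L/W = 34.77/0.429 = 81.0490 /hr

Final: 81.0490 /hr


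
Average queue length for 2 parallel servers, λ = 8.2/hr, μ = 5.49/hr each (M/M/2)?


a = λ/μ = 1.4936; ρ = a/2 = 0.7468
P₀ = 0.144943
Lq = P₀·a^c·ρ / (c!·(1−ρ)²) = 0.144943·2.23091·0.7468/(2·0.06410)
= 1.88354

Final: 1.88354


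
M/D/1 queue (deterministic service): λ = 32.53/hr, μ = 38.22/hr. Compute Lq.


ρ = 32.53/38.22 = 0.8511
M/D/1: Lq = ρ²/(2(1−ρ)) = 0.7244/(2·0.1489) = 2.43296

Final: 2.43296


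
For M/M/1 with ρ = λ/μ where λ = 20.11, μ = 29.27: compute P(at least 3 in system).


ρ = 20.11/29.27 = 0.6871
P(N ≥ n) = ρ^n = 0.6871^3 = 0.324316

Final: 0.324316


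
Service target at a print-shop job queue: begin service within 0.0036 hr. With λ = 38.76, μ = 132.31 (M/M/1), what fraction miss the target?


ρ = 38.76/132.31 = 0.2929
P(Wq > t) = ρ·e^{−(μ−λ)t} = 0.2929·e^{−0.3368}
= 0.2929·0.714066 = 0.209184

Final: 0.209184


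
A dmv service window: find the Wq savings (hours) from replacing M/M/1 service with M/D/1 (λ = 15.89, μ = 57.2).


ρ = 15.89/57.2 = 0.2778
Wq(M/M/1) = ρ/(μ−λ) = 0.2778/41.31 = 0.006725 hr
Wq(M/D/1) = ρ/(2(μ−λ)) = 0.003362 hr
Savings = 0.006725 − 0.003362 = 0.003362 hr

Final: 0.003362 hr


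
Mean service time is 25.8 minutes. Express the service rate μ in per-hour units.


μ = 1/(service time) in consistent units.
1 hour = 60 min, so μ = 60/25.8 = 2.3256 per hour

Final: 2.3256 /hr


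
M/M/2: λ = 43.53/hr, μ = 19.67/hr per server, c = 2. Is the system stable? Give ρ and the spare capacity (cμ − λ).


Total capacity cμ = 2·19.67 = 39.34/hr
ρ = λ/(cμ) = 43.53/39.34 = 1.1065
Stable ⇔ ρ < 1: NO
Spare capacity = cμ − λ = 39.34 − 43.53 = -4.19/hr

Final: ρ = 1.1065; unstable; margin = -4.19/hr
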